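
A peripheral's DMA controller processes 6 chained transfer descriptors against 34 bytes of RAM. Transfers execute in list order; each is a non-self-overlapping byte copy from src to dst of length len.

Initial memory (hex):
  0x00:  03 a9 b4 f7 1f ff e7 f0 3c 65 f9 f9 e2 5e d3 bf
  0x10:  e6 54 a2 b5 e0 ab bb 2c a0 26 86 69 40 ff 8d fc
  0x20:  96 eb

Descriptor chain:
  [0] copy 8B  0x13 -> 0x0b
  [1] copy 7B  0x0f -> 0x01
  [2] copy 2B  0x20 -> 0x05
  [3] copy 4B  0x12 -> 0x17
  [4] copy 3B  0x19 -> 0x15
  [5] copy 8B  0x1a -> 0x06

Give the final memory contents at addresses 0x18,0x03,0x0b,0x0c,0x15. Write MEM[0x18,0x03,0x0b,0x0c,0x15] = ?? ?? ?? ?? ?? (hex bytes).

  after D0: wrote 8B at 0x0b = b5e0abbb2ca02686
  after D1: wrote 7B at 0x01 = 2ca02686b5e0ab
  after D2: wrote 2B at 0x05 = 96eb
  after D3: wrote 4B at 0x17 = 86b5e0ab
  after D4: wrote 3B at 0x15 = e0ab69
  after D5: wrote 8B at 0x06 = ab6940ff8dfc96eb
query mem[0x18]=0xb5, mem[0x03]=0x26, mem[0x0b]=0xfc, mem[0x0c]=0x96, mem[0x15]=0xe0

MEM[0x18,0x03,0x0b,0x0c,0x15] = b5 26 fc 96 e0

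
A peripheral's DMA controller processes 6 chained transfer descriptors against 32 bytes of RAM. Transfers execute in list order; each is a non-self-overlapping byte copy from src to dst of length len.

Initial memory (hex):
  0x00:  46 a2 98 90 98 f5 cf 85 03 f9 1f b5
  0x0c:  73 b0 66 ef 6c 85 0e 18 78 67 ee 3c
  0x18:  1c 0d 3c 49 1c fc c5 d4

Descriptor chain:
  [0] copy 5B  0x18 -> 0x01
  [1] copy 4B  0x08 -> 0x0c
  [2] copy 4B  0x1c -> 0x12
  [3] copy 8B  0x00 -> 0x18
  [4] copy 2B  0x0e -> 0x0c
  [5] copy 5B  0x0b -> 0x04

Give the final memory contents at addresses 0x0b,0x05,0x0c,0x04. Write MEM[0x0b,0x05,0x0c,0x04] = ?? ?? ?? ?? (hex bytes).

MEM[0x0b,0x05,0x0c,0x04] = b5 1f 1f b5

D0: mem[0x01..0x05] <- [1c 0d 3c 49 1c]
D1: mem[0x0c..0x0f] <- [03 f9 1f b5]
D2: mem[0x12..0x15] <- [1c fc c5 d4]
D3: mem[0x18..0x1f] <- [46 1c 0d 3c 49 1c cf 85]
D4: mem[0x0c..0x0d] <- [1f b5]
D5: mem[0x04..0x08] <- [b5 1f b5 1f b5]
query mem[0x0b]=0xb5, mem[0x05]=0x1f, mem[0x0c]=0x1f, mem[0x04]=0xb5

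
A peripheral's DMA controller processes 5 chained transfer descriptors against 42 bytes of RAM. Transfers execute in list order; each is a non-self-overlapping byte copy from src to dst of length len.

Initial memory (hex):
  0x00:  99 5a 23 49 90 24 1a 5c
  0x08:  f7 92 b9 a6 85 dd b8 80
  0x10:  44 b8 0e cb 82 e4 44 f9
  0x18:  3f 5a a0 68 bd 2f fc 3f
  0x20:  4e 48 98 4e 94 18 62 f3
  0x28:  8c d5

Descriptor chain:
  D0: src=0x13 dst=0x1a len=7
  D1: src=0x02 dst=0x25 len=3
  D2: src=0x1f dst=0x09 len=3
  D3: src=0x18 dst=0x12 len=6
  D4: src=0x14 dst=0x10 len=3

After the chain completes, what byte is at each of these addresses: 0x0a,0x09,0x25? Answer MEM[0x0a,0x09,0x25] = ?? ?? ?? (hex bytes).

MEM[0x0a,0x09,0x25] = 5a 3f 23

[0] 0x13->0x1a len=7 : cb 82 e4 44 f9 3f 5a
[1] 0x02->0x25 len=3 : 23 49 90
[2] 0x1f->0x09 len=3 : 3f 5a 48
[3] 0x18->0x12 len=6 : 3f 5a cb 82 e4 44
[4] 0x14->0x10 len=3 : cb 82 e4
query mem[0x0a]=0x5a, mem[0x09]=0x3f, mem[0x25]=0x23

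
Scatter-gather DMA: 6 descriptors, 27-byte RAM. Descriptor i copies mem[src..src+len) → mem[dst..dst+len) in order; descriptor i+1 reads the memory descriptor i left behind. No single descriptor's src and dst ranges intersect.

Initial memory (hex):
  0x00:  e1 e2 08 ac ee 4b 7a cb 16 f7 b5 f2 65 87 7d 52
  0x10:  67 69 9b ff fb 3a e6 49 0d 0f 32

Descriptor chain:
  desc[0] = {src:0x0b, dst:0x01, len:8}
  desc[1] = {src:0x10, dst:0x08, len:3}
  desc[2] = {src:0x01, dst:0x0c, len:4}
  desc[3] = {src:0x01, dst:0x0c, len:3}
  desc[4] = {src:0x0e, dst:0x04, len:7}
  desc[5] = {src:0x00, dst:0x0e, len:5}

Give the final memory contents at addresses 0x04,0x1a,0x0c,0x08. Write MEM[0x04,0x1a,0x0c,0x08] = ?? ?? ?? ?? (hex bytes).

#0 dst[0x01+8] := {0xf2,0x65,0x87,0x7d,0x52,0x67,0x69,0x9b}
#1 dst[0x08+3] := {0x67,0x69,0x9b}
#2 dst[0x0c+4] := {0xf2,0x65,0x87,0x7d}
#3 dst[0x0c+3] := {0xf2,0x65,0x87}
#4 dst[0x04+7] := {0x87,0x7d,0x67,0x69,0x9b,0xff,0xfb}
#5 dst[0x0e+5] := {0xe1,0xf2,0x65,0x87,0x87}
query mem[0x04]=0x87, mem[0x1a]=0x32, mem[0x0c]=0xf2, mem[0x08]=0x9b

MEM[0x04,0x1a,0x0c,0x08] = 87 32 f2 9b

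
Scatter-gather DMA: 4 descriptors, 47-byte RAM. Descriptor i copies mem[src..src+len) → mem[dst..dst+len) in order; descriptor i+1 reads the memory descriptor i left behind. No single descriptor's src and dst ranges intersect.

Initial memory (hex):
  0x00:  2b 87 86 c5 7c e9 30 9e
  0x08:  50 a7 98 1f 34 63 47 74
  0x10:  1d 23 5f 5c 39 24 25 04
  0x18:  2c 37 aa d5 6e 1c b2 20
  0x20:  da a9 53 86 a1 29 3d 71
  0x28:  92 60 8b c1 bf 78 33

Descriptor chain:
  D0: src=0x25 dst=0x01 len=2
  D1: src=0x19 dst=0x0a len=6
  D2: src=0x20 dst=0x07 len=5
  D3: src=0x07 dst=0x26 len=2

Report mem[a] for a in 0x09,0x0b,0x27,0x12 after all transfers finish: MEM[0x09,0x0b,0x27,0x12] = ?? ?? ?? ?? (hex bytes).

MEM[0x09,0x0b,0x27,0x12] = 53 a1 a9 5f

  after D0: wrote 2B at 0x01 = 293d
  after D1: wrote 6B at 0x0a = 37aad56e1cb2
  after D2: wrote 5B at 0x07 = daa95386a1
  after D3: wrote 2B at 0x26 = daa9
query mem[0x09]=0x53, mem[0x0b]=0xa1, mem[0x27]=0xa9, mem[0x12]=0x5f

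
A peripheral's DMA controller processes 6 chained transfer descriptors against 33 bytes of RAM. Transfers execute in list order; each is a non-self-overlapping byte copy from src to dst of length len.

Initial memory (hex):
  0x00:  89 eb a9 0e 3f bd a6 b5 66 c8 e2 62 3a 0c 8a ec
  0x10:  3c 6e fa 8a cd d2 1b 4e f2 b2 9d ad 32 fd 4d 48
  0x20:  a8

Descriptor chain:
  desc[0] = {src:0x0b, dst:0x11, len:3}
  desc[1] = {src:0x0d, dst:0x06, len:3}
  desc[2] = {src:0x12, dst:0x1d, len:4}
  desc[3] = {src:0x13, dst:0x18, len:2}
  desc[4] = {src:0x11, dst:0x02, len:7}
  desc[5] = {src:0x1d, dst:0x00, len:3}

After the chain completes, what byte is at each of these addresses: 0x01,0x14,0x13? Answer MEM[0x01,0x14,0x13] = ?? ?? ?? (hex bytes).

[0] 0x0b->0x11 len=3 : 62 3a 0c
[1] 0x0d->0x06 len=3 : 0c 8a ec
[2] 0x12->0x1d len=4 : 3a 0c cd d2
[3] 0x13->0x18 len=2 : 0c cd
[4] 0x11->0x02 len=7 : 62 3a 0c cd d2 1b 4e
[5] 0x1d->0x00 len=3 : 3a 0c cd
query mem[0x01]=0x0c, mem[0x14]=0xcd, mem[0x13]=0x0c

MEM[0x01,0x14,0x13] = 0c cd 0c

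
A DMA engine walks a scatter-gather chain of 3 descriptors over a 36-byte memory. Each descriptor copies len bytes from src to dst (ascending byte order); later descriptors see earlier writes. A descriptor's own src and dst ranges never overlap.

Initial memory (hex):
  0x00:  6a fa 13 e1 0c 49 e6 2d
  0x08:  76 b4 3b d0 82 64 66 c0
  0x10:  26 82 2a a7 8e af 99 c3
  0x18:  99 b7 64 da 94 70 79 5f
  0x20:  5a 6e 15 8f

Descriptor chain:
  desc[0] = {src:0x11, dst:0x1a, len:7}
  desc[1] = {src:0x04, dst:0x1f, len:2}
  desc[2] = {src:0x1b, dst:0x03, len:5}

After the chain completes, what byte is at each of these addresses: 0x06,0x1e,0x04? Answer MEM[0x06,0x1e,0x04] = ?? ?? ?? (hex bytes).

MEM[0x06,0x1e,0x04] = af af a7

  after D0: wrote 7B at 0x1a = 822aa78eaf99c3
  after D1: wrote 2B at 0x1f = 0c49
  after D2: wrote 5B at 0x03 = 2aa78eaf0c
query mem[0x06]=0xaf, mem[0x1e]=0xaf, mem[0x04]=0xa7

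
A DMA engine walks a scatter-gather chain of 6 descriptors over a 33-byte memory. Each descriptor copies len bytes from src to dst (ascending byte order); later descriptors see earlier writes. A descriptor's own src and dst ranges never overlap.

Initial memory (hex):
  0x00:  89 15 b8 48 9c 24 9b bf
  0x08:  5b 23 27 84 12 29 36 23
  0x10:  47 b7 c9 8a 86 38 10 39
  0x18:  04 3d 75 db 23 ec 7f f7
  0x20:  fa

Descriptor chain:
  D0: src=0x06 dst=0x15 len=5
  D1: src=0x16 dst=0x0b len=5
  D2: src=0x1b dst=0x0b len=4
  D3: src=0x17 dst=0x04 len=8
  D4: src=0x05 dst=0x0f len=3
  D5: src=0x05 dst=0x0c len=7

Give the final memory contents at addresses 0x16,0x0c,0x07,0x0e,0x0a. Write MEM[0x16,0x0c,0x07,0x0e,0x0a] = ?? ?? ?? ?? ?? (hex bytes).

MEM[0x16,0x0c,0x07,0x0e,0x0a] = bf 23 75 75 ec

#0 dst[0x15+5] := {0x9b,0xbf,0x5b,0x23,0x27}
#1 dst[0x0b+5] := {0xbf,0x5b,0x23,0x27,0x75}
#2 dst[0x0b+4] := {0xdb,0x23,0xec,0x7f}
#3 dst[0x04+8] := {0x5b,0x23,0x27,0x75,0xdb,0x23,0xec,0x7f}
#4 dst[0x0f+3] := {0x23,0x27,0x75}
#5 dst[0x0c+7] := {0x23,0x27,0x75,0xdb,0x23,0xec,0x7f}
query mem[0x16]=0xbf, mem[0x0c]=0x23, mem[0x07]=0x75, mem[0x0e]=0x75, mem[0x0a]=0xec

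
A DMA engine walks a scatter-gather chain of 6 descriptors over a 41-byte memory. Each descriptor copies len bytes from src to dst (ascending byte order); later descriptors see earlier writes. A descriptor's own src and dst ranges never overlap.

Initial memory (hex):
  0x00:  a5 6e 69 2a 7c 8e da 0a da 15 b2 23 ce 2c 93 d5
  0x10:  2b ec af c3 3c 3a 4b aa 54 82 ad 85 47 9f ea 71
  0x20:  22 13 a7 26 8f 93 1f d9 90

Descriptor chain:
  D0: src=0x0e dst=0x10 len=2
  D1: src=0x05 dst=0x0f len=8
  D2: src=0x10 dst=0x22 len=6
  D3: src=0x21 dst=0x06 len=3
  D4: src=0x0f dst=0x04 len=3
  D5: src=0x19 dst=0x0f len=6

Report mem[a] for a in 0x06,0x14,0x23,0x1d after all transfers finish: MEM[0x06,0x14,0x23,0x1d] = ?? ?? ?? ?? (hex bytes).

MEM[0x06,0x14,0x23,0x1d] = 0a ea 0a 9f

#0 dst[0x10+2] := {0x93,0xd5}
#1 dst[0x0f+8] := {0x8e,0xda,0x0a,0xda,0x15,0xb2,0x23,0xce}
#2 dst[0x22+6] := {0xda,0x0a,0xda,0x15,0xb2,0x23}
#3 dst[0x06+3] := {0x13,0xda,0x0a}
#4 dst[0x04+3] := {0x8e,0xda,0x0a}
#5 dst[0x0f+6] := {0x82,0xad,0x85,0x47,0x9f,0xea}
query mem[0x06]=0x0a, mem[0x14]=0xea, mem[0x23]=0x0a, mem[0x1d]=0x9f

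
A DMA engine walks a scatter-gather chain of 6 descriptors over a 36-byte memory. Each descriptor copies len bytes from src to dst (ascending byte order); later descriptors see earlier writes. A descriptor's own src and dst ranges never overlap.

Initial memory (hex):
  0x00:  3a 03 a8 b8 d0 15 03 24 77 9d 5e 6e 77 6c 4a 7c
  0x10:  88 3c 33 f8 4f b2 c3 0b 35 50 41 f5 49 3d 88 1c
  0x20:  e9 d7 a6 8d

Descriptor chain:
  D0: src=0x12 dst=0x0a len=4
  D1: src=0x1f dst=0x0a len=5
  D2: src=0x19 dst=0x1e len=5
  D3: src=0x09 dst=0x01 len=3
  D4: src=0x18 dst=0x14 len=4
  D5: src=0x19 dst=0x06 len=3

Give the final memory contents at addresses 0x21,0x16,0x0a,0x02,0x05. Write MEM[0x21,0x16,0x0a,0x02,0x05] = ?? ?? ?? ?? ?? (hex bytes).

D0: mem[0x0a..0x0d] <- [33 f8 4f b2]
D1: mem[0x0a..0x0e] <- [1c e9 d7 a6 8d]
D2: mem[0x1e..0x22] <- [50 41 f5 49 3d]
D3: mem[0x01..0x03] <- [9d 1c e9]
D4: mem[0x14..0x17] <- [35 50 41 f5]
D5: mem[0x06..0x08] <- [50 41 f5]
query mem[0x21]=0x49, mem[0x16]=0x41, mem[0x0a]=0x1c, mem[0x02]=0x1c, mem[0x05]=0x15

MEM[0x21,0x16,0x0a,0x02,0x05] = 49 41 1c 1c 15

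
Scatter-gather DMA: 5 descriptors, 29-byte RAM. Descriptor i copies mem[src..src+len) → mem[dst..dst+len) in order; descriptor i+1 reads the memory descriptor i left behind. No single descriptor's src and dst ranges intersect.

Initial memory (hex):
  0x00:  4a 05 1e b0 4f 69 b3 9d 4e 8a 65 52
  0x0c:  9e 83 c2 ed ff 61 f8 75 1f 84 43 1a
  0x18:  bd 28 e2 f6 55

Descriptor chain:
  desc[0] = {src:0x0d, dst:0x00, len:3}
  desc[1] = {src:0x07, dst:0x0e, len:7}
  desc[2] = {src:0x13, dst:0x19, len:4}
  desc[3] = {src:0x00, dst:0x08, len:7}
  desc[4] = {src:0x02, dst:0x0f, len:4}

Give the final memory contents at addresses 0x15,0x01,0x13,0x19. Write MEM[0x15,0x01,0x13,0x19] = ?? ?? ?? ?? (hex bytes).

MEM[0x15,0x01,0x13,0x19] = 84 c2 9e 9e

[0] 0x0d->0x00 len=3 : 83 c2 ed
[1] 0x07->0x0e len=7 : 9d 4e 8a 65 52 9e 83
[2] 0x13->0x19 len=4 : 9e 83 84 43
[3] 0x00->0x08 len=7 : 83 c2 ed b0 4f 69 b3
[4] 0x02->0x0f len=4 : ed b0 4f 69
query mem[0x15]=0x84, mem[0x01]=0xc2, mem[0x13]=0x9e, mem[0x19]=0x9e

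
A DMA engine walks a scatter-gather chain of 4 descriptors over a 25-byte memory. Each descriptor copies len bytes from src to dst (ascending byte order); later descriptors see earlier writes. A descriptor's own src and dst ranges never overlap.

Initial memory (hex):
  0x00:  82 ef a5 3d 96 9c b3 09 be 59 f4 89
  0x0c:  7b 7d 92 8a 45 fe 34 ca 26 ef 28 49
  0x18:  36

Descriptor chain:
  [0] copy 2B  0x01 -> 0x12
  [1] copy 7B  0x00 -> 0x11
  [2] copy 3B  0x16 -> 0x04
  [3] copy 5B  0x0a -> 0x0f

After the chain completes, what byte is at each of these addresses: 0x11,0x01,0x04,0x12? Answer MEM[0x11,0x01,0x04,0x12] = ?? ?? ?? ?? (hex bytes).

  after D0: wrote 2B at 0x12 = efa5
  after D1: wrote 7B at 0x11 = 82efa53d969cb3
  after D2: wrote 3B at 0x04 = 9cb336
  after D3: wrote 5B at 0x0f = f4897b7d92
query mem[0x11]=0x7b, mem[0x01]=0xef, mem[0x04]=0x9c, mem[0x12]=0x7d

MEM[0x11,0x01,0x04,0x12] = 7b ef 9c 7d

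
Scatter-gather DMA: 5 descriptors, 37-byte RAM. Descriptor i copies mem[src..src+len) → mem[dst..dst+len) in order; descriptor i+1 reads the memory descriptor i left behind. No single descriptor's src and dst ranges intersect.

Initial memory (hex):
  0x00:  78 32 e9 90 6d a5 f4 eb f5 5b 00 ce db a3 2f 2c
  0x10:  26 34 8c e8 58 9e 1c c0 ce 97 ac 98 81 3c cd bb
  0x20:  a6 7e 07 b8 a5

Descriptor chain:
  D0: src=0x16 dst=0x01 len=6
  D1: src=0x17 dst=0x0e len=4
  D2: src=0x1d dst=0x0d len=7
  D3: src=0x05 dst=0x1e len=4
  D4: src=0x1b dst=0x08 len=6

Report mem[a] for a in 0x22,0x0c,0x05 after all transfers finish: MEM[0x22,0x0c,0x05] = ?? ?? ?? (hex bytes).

MEM[0x22,0x0c,0x05] = 07 98 ac

[0] 0x16->0x01 len=6 : 1c c0 ce 97 ac 98
[1] 0x17->0x0e len=4 : c0 ce 97 ac
[2] 0x1d->0x0d len=7 : 3c cd bb a6 7e 07 b8
[3] 0x05->0x1e len=4 : ac 98 eb f5
[4] 0x1b->0x08 len=6 : 98 81 3c ac 98 eb
query mem[0x22]=0x07, mem[0x0c]=0x98, mem[0x05]=0xac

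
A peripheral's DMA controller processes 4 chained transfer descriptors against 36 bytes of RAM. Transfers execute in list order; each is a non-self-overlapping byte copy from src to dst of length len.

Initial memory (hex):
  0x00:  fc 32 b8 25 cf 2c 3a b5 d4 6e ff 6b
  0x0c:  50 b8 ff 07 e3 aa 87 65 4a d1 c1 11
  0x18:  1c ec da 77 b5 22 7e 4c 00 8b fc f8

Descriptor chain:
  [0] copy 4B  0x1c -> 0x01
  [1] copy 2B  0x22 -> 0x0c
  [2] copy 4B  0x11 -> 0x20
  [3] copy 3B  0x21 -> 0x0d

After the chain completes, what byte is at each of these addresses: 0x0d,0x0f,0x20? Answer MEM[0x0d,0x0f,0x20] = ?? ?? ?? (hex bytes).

MEM[0x0d,0x0f,0x20] = 87 4a aa

[0] 0x1c->0x01 len=4 : b5 22 7e 4c
[1] 0x22->0x0c len=2 : fc f8
[2] 0x11->0x20 len=4 : aa 87 65 4a
[3] 0x21->0x0d len=3 : 87 65 4a
query mem[0x0d]=0x87, mem[0x0f]=0x4a, mem[0x20]=0xaa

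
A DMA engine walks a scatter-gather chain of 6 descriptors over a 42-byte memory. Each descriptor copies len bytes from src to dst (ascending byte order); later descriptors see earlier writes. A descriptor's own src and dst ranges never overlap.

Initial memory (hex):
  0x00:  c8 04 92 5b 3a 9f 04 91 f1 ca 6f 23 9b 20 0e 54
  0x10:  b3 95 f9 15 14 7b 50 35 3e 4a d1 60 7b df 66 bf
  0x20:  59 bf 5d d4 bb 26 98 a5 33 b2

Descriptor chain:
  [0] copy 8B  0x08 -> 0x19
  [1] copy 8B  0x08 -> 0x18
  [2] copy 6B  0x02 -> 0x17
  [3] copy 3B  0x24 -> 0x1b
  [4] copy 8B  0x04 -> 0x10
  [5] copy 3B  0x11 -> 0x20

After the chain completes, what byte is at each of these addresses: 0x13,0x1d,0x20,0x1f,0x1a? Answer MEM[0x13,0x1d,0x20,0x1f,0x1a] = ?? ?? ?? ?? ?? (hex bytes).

MEM[0x13,0x1d,0x20,0x1f,0x1a] = 91 98 9f 54 9f

  after D0: wrote 8B at 0x19 = f1ca6f239b200e54
  after D1: wrote 8B at 0x18 = f1ca6f239b200e54
  after D2: wrote 6B at 0x17 = 925b3a9f0491
  after D3: wrote 3B at 0x1b = bb2698
  after D4: wrote 8B at 0x10 = 3a9f0491f1ca6f23
  after D5: wrote 3B at 0x20 = 9f0491
query mem[0x13]=0x91, mem[0x1d]=0x98, mem[0x20]=0x9f, mem[0x1f]=0x54, mem[0x1a]=0x9f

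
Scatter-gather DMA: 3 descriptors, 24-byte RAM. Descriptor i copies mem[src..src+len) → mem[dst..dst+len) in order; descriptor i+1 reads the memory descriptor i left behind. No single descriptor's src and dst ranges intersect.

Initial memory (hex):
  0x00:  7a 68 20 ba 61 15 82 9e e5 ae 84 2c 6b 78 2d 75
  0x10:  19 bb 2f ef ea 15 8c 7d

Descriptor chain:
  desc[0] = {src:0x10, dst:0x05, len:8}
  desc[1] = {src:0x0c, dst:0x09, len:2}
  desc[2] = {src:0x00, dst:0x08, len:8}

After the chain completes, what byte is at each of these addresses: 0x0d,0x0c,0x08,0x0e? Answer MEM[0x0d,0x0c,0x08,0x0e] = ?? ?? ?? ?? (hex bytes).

MEM[0x0d,0x0c,0x08,0x0e] = 19 61 7a bb

#0 dst[0x05+8] := {0x19,0xbb,0x2f,0xef,0xea,0x15,0x8c,0x7d}
#1 dst[0x09+2] := {0x7d,0x78}
#2 dst[0x08+8] := {0x7a,0x68,0x20,0xba,0x61,0x19,0xbb,0x2f}
query mem[0x0d]=0x19, mem[0x0c]=0x61, mem[0x08]=0x7a, mem[0x0e]=0xbb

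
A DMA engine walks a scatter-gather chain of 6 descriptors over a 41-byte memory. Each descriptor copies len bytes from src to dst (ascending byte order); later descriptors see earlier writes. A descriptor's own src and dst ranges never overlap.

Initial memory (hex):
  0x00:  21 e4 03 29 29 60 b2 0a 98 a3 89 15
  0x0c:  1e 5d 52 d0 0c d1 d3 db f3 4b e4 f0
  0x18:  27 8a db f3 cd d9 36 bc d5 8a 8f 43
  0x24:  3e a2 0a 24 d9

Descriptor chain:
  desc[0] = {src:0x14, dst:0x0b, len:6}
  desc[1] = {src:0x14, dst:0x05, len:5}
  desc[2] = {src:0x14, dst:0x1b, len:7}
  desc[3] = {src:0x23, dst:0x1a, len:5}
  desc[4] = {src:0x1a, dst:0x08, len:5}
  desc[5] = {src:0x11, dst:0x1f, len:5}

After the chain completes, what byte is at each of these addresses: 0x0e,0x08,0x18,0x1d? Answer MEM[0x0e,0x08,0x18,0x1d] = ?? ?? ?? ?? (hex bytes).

MEM[0x0e,0x08,0x18,0x1d] = f0 43 27 0a

[0] 0x14->0x0b len=6 : f3 4b e4 f0 27 8a
[1] 0x14->0x05 len=5 : f3 4b e4 f0 27
[2] 0x14->0x1b len=7 : f3 4b e4 f0 27 8a db
[3] 0x23->0x1a len=5 : 43 3e a2 0a 24
[4] 0x1a->0x08 len=5 : 43 3e a2 0a 24
[5] 0x11->0x1f len=5 : d1 d3 db f3 4b
query mem[0x0e]=0xf0, mem[0x08]=0x43, mem[0x18]=0x27, mem[0x1d]=0x0a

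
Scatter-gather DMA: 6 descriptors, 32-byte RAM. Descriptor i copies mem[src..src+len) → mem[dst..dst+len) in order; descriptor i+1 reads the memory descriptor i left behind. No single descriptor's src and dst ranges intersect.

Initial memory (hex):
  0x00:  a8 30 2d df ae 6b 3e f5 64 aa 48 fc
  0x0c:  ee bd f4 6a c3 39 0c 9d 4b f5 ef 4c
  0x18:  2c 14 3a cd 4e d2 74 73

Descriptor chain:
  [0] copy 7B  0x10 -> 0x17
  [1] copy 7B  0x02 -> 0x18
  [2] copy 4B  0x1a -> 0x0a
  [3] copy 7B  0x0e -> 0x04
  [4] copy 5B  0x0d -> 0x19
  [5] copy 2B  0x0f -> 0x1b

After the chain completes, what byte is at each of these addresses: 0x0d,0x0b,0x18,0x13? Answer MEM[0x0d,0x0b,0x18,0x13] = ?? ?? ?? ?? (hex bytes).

#0 dst[0x17+7] := {0xc3,0x39,0x0c,0x9d,0x4b,0xf5,0xef}
#1 dst[0x18+7] := {0x2d,0xdf,0xae,0x6b,0x3e,0xf5,0x64}
#2 dst[0x0a+4] := {0xae,0x6b,0x3e,0xf5}
#3 dst[0x04+7] := {0xf4,0x6a,0xc3,0x39,0x0c,0x9d,0x4b}
#4 dst[0x19+5] := {0xf5,0xf4,0x6a,0xc3,0x39}
#5 dst[0x1b+2] := {0x6a,0xc3}
query mem[0x0d]=0xf5, mem[0x0b]=0x6b, mem[0x18]=0x2d, mem[0x13]=0x9d

MEM[0x0d,0x0b,0x18,0x13] = f5 6b 2d 9d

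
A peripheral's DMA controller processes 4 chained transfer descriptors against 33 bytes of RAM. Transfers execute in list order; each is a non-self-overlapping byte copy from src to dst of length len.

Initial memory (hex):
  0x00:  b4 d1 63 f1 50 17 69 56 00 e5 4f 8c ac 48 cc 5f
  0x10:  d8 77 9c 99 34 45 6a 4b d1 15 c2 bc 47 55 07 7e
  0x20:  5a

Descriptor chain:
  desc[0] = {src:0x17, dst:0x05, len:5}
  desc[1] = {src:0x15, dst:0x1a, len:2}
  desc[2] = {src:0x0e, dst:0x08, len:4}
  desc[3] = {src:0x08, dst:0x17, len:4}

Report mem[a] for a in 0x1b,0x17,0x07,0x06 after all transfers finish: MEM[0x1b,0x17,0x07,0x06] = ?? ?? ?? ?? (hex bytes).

MEM[0x1b,0x17,0x07,0x06] = 6a cc 15 d1

#0 dst[0x05+5] := {0x4b,0xd1,0x15,0xc2,0xbc}
#1 dst[0x1a+2] := {0x45,0x6a}
#2 dst[0x08+4] := {0xcc,0x5f,0xd8,0x77}
#3 dst[0x17+4] := {0xcc,0x5f,0xd8,0x77}
query mem[0x1b]=0x6a, mem[0x17]=0xcc, mem[0x07]=0x15, mem[0x06]=0xd1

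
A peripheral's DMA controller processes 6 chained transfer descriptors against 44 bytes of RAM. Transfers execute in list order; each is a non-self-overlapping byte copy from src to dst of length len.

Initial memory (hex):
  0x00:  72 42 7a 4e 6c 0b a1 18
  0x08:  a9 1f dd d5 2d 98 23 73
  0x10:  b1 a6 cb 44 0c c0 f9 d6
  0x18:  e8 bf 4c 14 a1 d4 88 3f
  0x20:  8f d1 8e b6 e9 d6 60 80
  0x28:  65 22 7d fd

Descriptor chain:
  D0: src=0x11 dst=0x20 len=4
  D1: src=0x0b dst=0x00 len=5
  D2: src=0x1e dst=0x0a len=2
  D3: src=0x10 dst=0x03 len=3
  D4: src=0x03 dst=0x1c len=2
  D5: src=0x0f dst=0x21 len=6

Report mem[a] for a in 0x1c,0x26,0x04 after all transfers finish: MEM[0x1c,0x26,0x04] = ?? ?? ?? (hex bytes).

#0 dst[0x20+4] := {0xa6,0xcb,0x44,0x0c}
#1 dst[0x00+5] := {0xd5,0x2d,0x98,0x23,0x73}
#2 dst[0x0a+2] := {0x88,0x3f}
#3 dst[0x03+3] := {0xb1,0xa6,0xcb}
#4 dst[0x1c+2] := {0xb1,0xa6}
#5 dst[0x21+6] := {0x73,0xb1,0xa6,0xcb,0x44,0x0c}
query mem[0x1c]=0xb1, mem[0x26]=0x0c, mem[0x04]=0xa6

MEM[0x1c,0x26,0x04] = b1 0c a6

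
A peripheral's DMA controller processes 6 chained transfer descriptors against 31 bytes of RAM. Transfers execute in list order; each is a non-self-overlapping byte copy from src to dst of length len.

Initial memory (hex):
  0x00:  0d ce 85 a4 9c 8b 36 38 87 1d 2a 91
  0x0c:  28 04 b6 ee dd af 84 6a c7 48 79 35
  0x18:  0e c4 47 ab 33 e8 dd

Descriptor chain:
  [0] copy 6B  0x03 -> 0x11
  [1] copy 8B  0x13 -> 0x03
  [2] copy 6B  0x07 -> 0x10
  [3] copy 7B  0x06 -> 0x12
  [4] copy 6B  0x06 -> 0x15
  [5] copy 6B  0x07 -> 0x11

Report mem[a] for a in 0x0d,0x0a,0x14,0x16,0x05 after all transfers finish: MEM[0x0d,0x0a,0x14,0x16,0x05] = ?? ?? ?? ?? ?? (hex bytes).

  after D0: wrote 6B at 0x11 = a49c8b363887
  after D1: wrote 8B at 0x03 = 8b363887350ec447
  after D2: wrote 6B at 0x10 = 350ec4479128
  after D3: wrote 7B at 0x12 = 87350ec4479128
  after D4: wrote 6B at 0x15 = 87350ec44791
  after D5: wrote 6B at 0x11 = 350ec4479128
query mem[0x0d]=0x04, mem[0x0a]=0x47, mem[0x14]=0x47, mem[0x16]=0x28, mem[0x05]=0x38

MEM[0x0d,0x0a,0x14,0x16,0x05] = 04 47 47 28 38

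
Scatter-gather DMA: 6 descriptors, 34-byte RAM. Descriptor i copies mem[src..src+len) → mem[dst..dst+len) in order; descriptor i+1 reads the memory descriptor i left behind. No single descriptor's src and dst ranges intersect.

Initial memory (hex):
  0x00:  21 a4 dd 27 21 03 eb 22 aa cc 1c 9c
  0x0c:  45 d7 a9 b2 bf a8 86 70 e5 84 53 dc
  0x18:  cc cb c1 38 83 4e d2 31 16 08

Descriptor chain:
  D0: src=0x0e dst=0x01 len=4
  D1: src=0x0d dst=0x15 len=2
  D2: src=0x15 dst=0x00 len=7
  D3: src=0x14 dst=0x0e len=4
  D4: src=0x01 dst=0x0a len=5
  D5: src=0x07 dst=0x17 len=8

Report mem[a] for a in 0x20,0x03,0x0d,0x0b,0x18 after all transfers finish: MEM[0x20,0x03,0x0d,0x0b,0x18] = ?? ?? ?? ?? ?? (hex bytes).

MEM[0x20,0x03,0x0d,0x0b,0x18] = 16 cc cb dc aa

[0] 0x0e->0x01 len=4 : a9 b2 bf a8
[1] 0x0d->0x15 len=2 : d7 a9
[2] 0x15->0x00 len=7 : d7 a9 dc cc cb c1 38
[3] 0x14->0x0e len=4 : e5 d7 a9 dc
[4] 0x01->0x0a len=5 : a9 dc cc cb c1
[5] 0x07->0x17 len=8 : 22 aa cc a9 dc cc cb c1
query mem[0x20]=0x16, mem[0x03]=0xcc, mem[0x0d]=0xcb, mem[0x0b]=0xdc, mem[0x18]=0xaa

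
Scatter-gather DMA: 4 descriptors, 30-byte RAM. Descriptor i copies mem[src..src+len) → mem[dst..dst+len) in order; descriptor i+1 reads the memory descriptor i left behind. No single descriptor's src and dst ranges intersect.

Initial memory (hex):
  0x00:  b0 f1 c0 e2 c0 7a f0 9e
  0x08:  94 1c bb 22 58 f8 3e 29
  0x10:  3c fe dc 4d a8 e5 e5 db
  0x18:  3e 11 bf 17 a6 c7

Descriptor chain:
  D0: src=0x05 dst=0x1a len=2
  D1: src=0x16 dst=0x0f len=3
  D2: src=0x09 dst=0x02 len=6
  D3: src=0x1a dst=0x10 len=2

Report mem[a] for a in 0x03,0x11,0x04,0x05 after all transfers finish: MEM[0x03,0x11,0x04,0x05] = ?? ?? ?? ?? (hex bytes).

#0 dst[0x1a+2] := {0x7a,0xf0}
#1 dst[0x0f+3] := {0xe5,0xdb,0x3e}
#2 dst[0x02+6] := {0x1c,0xbb,0x22,0x58,0xf8,0x3e}
#3 dst[0x10+2] := {0x7a,0xf0}
query mem[0x03]=0xbb, mem[0x11]=0xf0, mem[0x04]=0x22, mem[0x05]=0x58

MEM[0x03,0x11,0x04,0x05] = bb f0 22 58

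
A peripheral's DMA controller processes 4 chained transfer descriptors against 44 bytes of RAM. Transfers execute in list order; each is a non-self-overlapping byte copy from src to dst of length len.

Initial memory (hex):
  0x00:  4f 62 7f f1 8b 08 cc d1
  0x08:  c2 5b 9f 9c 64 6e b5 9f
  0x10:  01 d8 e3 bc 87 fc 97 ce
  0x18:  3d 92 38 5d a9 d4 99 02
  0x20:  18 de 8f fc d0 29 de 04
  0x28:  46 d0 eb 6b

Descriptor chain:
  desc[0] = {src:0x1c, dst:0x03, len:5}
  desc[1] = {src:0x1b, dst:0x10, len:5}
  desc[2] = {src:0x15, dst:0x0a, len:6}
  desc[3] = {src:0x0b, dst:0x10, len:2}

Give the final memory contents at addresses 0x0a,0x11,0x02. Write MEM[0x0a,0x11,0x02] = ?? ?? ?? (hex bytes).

#0 dst[0x03+5] := {0xa9,0xd4,0x99,0x02,0x18}
#1 dst[0x10+5] := {0x5d,0xa9,0xd4,0x99,0x02}
#2 dst[0x0a+6] := {0xfc,0x97,0xce,0x3d,0x92,0x38}
#3 dst[0x10+2] := {0x97,0xce}
query mem[0x0a]=0xfc, mem[0x11]=0xce, mem[0x02]=0x7f

MEM[0x0a,0x11,0x02] = fc ce 7f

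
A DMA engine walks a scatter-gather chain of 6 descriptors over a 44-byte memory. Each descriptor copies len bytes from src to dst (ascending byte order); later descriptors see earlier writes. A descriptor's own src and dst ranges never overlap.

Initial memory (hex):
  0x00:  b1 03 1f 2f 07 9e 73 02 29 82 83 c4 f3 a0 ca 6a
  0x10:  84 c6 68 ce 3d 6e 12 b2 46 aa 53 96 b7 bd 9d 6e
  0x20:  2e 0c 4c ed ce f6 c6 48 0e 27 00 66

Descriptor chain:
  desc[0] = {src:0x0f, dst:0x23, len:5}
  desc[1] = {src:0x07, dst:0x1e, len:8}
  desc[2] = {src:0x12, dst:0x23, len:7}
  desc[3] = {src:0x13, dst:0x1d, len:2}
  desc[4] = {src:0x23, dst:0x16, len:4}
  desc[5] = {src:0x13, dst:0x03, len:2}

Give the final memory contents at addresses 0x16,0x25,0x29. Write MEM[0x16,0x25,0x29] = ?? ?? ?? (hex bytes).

  after D0: wrote 5B at 0x23 = 6a84c668ce
  after D1: wrote 8B at 0x1e = 02298283c4f3a0ca
  after D2: wrote 7B at 0x23 = 68ce3d6e12b246
  after D3: wrote 2B at 0x1d = ce3d
  after D4: wrote 4B at 0x16 = 68ce3d6e
  after D5: wrote 2B at 0x03 = ce3d
query mem[0x16]=0x68, mem[0x25]=0x3d, mem[0x29]=0x46

MEM[0x16,0x25,0x29] = 68 3d 46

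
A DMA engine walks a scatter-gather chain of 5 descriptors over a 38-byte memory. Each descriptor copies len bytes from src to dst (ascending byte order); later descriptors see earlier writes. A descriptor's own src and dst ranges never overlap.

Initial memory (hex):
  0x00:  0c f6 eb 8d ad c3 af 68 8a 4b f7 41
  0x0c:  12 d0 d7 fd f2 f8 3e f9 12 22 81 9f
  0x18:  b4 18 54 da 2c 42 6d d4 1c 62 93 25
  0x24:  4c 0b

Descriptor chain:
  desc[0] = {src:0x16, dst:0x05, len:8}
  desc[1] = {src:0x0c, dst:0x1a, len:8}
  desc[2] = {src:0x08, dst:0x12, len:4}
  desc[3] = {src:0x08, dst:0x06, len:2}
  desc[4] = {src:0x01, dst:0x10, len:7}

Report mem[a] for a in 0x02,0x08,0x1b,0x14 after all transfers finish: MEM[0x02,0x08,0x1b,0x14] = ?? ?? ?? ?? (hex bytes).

#0 dst[0x05+8] := {0x81,0x9f,0xb4,0x18,0x54,0xda,0x2c,0x42}
#1 dst[0x1a+8] := {0x42,0xd0,0xd7,0xfd,0xf2,0xf8,0x3e,0xf9}
#2 dst[0x12+4] := {0x18,0x54,0xda,0x2c}
#3 dst[0x06+2] := {0x18,0x54}
#4 dst[0x10+7] := {0xf6,0xeb,0x8d,0xad,0x81,0x18,0x54}
query mem[0x02]=0xeb, mem[0x08]=0x18, mem[0x1b]=0xd0, mem[0x14]=0x81

MEM[0x02,0x08,0x1b,0x14] = eb 18 d0 81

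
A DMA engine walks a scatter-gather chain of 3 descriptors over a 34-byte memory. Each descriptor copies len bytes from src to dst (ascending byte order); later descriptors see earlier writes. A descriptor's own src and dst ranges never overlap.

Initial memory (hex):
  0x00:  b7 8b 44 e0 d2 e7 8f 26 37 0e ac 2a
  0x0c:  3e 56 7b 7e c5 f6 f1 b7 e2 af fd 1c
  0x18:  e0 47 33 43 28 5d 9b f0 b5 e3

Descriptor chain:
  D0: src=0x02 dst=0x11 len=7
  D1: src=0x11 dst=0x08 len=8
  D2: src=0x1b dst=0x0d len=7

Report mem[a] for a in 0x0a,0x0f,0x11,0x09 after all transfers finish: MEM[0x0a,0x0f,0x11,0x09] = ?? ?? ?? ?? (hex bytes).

[0] 0x02->0x11 len=7 : 44 e0 d2 e7 8f 26 37
[1] 0x11->0x08 len=8 : 44 e0 d2 e7 8f 26 37 e0
[2] 0x1b->0x0d len=7 : 43 28 5d 9b f0 b5 e3
query mem[0x0a]=0xd2, mem[0x0f]=0x5d, mem[0x11]=0xf0, mem[0x09]=0xe0

MEM[0x0a,0x0f,0x11,0x09] = d2 5d f0 e0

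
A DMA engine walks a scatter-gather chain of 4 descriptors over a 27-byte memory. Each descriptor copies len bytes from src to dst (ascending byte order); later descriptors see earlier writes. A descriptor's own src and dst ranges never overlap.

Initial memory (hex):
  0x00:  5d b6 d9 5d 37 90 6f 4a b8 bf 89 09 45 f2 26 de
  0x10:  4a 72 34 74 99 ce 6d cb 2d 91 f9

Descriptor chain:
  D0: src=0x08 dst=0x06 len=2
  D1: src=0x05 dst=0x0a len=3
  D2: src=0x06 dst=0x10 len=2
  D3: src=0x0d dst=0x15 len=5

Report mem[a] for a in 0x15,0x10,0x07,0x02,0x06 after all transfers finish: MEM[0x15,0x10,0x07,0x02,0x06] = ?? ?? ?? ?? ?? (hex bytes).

MEM[0x15,0x10,0x07,0x02,0x06] = f2 b8 bf d9 b8

#0 dst[0x06+2] := {0xb8,0xbf}
#1 dst[0x0a+3] := {0x90,0xb8,0xbf}
#2 dst[0x10+2] := {0xb8,0xbf}
#3 dst[0x15+5] := {0xf2,0x26,0xde,0xb8,0xbf}
query mem[0x15]=0xf2, mem[0x10]=0xb8, mem[0x07]=0xbf, mem[0x02]=0xd9, mem[0x06]=0xb8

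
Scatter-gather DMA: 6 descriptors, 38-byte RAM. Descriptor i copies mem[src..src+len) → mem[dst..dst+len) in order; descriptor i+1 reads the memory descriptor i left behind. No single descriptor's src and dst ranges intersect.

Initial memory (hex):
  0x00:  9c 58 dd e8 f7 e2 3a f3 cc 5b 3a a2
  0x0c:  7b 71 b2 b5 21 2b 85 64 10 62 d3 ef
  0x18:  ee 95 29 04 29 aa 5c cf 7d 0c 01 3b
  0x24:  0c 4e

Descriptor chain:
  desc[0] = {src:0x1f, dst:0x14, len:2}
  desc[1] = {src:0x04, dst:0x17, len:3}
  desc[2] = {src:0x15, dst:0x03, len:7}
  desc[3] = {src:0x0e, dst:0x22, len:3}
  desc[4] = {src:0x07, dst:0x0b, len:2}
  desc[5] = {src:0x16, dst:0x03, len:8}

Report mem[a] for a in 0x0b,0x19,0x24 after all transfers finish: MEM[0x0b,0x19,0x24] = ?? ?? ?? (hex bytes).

[0] 0x1f->0x14 len=2 : cf 7d
[1] 0x04->0x17 len=3 : f7 e2 3a
[2] 0x15->0x03 len=7 : 7d d3 f7 e2 3a 29 04
[3] 0x0e->0x22 len=3 : b2 b5 21
[4] 0x07->0x0b len=2 : 3a 29
[5] 0x16->0x03 len=8 : d3 f7 e2 3a 29 04 29 aa
query mem[0x0b]=0x3a, mem[0x19]=0x3a, mem[0x24]=0x21

MEM[0x0b,0x19,0x24] = 3a 3a 21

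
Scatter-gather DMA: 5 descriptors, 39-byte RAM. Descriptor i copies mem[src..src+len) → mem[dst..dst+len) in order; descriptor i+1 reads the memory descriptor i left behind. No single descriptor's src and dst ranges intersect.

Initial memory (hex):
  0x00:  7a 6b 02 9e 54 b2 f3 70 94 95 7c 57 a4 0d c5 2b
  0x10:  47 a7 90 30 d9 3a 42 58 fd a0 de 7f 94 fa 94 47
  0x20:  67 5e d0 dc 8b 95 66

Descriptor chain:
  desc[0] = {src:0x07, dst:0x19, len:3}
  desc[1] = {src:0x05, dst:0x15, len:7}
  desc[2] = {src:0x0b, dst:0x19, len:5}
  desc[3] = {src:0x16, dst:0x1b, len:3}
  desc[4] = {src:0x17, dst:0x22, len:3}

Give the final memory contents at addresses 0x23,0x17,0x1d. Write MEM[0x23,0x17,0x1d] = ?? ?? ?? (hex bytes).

MEM[0x23,0x17,0x1d] = 94 70 94

#0 dst[0x19+3] := {0x70,0x94,0x95}
#1 dst[0x15+7] := {0xb2,0xf3,0x70,0x94,0x95,0x7c,0x57}
#2 dst[0x19+5] := {0x57,0xa4,0x0d,0xc5,0x2b}
#3 dst[0x1b+3] := {0xf3,0x70,0x94}
#4 dst[0x22+3] := {0x70,0x94,0x57}
query mem[0x23]=0x94, mem[0x17]=0x70, mem[0x1d]=0x94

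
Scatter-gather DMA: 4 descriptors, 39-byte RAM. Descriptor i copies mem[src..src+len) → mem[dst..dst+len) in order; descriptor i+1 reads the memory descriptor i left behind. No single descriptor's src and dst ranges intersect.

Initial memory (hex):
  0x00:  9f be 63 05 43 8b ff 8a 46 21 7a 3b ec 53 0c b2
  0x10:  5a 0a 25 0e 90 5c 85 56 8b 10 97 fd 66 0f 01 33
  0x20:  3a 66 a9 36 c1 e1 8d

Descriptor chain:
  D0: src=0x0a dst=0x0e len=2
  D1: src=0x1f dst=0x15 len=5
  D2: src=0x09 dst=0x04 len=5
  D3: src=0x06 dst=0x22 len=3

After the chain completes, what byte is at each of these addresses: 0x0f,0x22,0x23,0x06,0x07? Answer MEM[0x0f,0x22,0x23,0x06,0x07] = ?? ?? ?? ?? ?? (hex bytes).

MEM[0x0f,0x22,0x23,0x06,0x07] = 3b 3b ec 3b ec

#0 dst[0x0e+2] := {0x7a,0x3b}
#1 dst[0x15+5] := {0x33,0x3a,0x66,0xa9,0x36}
#2 dst[0x04+5] := {0x21,0x7a,0x3b,0xec,0x53}
#3 dst[0x22+3] := {0x3b,0xec,0x53}
query mem[0x0f]=0x3b, mem[0x22]=0x3b, mem[0x23]=0xec, mem[0x06]=0x3b, mem[0x07]=0xec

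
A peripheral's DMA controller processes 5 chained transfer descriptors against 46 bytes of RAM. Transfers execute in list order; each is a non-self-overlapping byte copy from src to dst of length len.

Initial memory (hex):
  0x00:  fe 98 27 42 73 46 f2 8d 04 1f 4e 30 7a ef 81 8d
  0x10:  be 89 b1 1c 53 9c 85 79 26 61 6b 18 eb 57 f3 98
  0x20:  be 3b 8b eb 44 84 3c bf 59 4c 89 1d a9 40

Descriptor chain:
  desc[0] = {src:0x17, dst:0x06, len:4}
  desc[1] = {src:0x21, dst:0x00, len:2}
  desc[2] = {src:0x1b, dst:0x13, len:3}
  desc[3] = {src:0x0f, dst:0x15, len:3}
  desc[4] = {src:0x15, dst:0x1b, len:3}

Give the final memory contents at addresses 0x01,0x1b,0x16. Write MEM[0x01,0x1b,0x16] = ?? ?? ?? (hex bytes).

MEM[0x01,0x1b,0x16] = 8b 8d be

D0: mem[0x06..0x09] <- [79 26 61 6b]
D1: mem[0x00..0x01] <- [3b 8b]
D2: mem[0x13..0x15] <- [18 eb 57]
D3: mem[0x15..0x17] <- [8d be 89]
D4: mem[0x1b..0x1d] <- [8d be 89]
query mem[0x01]=0x8b, mem[0x1b]=0x8d, mem[0x16]=0xbe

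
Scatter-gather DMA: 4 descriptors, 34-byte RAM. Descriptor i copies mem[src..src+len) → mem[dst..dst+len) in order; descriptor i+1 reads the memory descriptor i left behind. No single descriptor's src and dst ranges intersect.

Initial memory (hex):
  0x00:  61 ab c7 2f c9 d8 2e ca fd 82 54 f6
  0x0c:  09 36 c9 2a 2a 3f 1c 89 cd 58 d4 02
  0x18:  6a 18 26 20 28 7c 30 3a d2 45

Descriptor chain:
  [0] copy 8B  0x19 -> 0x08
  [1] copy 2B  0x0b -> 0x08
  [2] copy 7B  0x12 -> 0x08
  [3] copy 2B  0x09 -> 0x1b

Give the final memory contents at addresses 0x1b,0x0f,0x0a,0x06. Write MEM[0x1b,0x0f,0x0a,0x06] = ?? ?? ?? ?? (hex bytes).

MEM[0x1b,0x0f,0x0a,0x06] = 89 d2 cd 2e

D0: mem[0x08..0x0f] <- [18 26 20 28 7c 30 3a d2]
D1: mem[0x08..0x09] <- [28 7c]
D2: mem[0x08..0x0e] <- [1c 89 cd 58 d4 02 6a]
D3: mem[0x1b..0x1c] <- [89 cd]
query mem[0x1b]=0x89, mem[0x0f]=0xd2, mem[0x0a]=0xcd, mem[0x06]=0x2e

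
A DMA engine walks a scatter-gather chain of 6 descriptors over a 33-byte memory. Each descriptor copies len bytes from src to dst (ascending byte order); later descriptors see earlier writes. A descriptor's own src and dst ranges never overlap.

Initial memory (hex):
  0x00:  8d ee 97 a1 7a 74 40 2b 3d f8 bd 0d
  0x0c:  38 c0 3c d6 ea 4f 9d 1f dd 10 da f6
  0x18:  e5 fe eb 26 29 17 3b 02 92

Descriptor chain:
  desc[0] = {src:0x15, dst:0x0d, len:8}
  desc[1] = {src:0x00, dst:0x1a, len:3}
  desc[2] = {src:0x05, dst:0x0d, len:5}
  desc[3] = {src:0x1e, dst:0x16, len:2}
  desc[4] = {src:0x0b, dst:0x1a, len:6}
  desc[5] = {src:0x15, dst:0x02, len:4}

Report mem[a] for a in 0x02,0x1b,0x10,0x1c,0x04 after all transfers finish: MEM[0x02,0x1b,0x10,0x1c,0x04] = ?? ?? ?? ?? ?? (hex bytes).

#0 dst[0x0d+8] := {0x10,0xda,0xf6,0xe5,0xfe,0xeb,0x26,0x29}
#1 dst[0x1a+3] := {0x8d,0xee,0x97}
#2 dst[0x0d+5] := {0x74,0x40,0x2b,0x3d,0xf8}
#3 dst[0x16+2] := {0x3b,0x02}
#4 dst[0x1a+6] := {0x0d,0x38,0x74,0x40,0x2b,0x3d}
#5 dst[0x02+4] := {0x10,0x3b,0x02,0xe5}
query mem[0x02]=0x10, mem[0x1b]=0x38, mem[0x10]=0x3d, mem[0x1c]=0x74, mem[0x04]=0x02

MEM[0x02,0x1b,0x10,0x1c,0x04] = 10 38 3d 74 02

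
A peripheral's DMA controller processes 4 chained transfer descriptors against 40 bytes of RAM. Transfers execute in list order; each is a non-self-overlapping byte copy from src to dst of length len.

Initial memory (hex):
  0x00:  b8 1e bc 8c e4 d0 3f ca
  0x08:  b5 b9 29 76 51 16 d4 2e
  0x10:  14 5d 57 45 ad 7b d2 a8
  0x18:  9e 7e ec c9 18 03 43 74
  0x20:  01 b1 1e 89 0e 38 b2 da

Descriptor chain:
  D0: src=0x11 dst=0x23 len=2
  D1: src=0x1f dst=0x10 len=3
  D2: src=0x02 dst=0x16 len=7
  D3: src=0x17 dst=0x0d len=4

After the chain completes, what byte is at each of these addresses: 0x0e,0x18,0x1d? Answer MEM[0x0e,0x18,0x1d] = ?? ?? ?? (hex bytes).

#0 dst[0x23+2] := {0x5d,0x57}
#1 dst[0x10+3] := {0x74,0x01,0xb1}
#2 dst[0x16+7] := {0xbc,0x8c,0xe4,0xd0,0x3f,0xca,0xb5}
#3 dst[0x0d+4] := {0x8c,0xe4,0xd0,0x3f}
query mem[0x0e]=0xe4, mem[0x18]=0xe4, mem[0x1d]=0x03

MEM[0x0e,0x18,0x1d] = e4 e4 03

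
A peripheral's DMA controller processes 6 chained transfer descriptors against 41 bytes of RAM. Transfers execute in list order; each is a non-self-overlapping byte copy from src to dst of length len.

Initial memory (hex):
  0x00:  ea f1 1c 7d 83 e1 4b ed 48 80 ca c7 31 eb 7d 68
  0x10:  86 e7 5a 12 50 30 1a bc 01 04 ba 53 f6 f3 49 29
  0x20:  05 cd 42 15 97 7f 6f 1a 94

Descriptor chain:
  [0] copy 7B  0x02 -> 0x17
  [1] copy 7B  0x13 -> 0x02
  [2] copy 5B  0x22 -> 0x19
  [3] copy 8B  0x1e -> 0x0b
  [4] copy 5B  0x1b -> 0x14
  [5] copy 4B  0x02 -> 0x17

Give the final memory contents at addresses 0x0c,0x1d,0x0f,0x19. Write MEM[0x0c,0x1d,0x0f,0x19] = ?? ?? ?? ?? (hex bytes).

MEM[0x0c,0x1d,0x0f,0x19] = 29 6f 42 30

[0] 0x02->0x17 len=7 : 1c 7d 83 e1 4b ed 48
[1] 0x13->0x02 len=7 : 12 50 30 1a 1c 7d 83
[2] 0x22->0x19 len=5 : 42 15 97 7f 6f
[3] 0x1e->0x0b len=8 : 49 29 05 cd 42 15 97 7f
[4] 0x1b->0x14 len=5 : 97 7f 6f 49 29
[5] 0x02->0x17 len=4 : 12 50 30 1a
query mem[0x0c]=0x29, mem[0x1d]=0x6f, mem[0x0f]=0x42, mem[0x19]=0x30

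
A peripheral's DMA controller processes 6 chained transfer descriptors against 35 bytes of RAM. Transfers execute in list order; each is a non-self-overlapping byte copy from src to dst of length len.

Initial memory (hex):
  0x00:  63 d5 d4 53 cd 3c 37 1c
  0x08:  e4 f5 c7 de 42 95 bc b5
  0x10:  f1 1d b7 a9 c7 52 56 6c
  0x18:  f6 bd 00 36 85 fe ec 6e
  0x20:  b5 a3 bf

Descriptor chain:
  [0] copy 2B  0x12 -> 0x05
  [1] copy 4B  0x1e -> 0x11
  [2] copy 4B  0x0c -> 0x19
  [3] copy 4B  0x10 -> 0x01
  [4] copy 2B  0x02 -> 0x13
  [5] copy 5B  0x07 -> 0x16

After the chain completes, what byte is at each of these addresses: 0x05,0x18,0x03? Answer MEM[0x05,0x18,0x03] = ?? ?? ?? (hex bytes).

MEM[0x05,0x18,0x03] = b7 f5 6e

#0 dst[0x05+2] := {0xb7,0xa9}
#1 dst[0x11+4] := {0xec,0x6e,0xb5,0xa3}
#2 dst[0x19+4] := {0x42,0x95,0xbc,0xb5}
#3 dst[0x01+4] := {0xf1,0xec,0x6e,0xb5}
#4 dst[0x13+2] := {0xec,0x6e}
#5 dst[0x16+5] := {0x1c,0xe4,0xf5,0xc7,0xde}
query mem[0x05]=0xb7, mem[0x18]=0xf5, mem[0x03]=0x6e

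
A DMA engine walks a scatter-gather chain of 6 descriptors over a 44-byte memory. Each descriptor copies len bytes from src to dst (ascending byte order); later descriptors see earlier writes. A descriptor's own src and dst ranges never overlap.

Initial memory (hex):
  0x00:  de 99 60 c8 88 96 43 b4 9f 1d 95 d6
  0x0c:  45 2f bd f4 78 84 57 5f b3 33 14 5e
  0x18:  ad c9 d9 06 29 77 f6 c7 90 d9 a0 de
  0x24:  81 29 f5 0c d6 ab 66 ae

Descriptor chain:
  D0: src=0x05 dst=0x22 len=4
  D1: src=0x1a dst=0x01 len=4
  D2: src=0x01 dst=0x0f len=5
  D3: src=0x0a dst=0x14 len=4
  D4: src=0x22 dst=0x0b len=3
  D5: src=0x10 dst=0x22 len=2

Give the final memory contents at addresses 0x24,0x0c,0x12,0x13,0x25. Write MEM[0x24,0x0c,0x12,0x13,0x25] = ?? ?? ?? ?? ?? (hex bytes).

MEM[0x24,0x0c,0x12,0x13,0x25] = b4 43 77 96 9f

D0: mem[0x22..0x25] <- [96 43 b4 9f]
D1: mem[0x01..0x04] <- [d9 06 29 77]
D2: mem[0x0f..0x13] <- [d9 06 29 77 96]
D3: mem[0x14..0x17] <- [95 d6 45 2f]
D4: mem[0x0b..0x0d] <- [96 43 b4]
D5: mem[0x22..0x23] <- [06 29]
query mem[0x24]=0xb4, mem[0x0c]=0x43, mem[0x12]=0x77, mem[0x13]=0x96, mem[0x25]=0x9f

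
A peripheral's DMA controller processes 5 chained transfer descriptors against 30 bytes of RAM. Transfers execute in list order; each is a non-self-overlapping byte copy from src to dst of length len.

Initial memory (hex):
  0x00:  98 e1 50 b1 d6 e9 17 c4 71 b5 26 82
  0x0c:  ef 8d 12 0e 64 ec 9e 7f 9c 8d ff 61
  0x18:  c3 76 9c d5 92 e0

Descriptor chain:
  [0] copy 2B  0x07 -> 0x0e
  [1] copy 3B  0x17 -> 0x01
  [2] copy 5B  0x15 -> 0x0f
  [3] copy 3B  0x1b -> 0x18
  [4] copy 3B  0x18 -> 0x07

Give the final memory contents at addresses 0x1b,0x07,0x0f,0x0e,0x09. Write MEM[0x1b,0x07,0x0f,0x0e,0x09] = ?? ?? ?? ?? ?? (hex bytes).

MEM[0x1b,0x07,0x0f,0x0e,0x09] = d5 d5 8d c4 e0

D0: mem[0x0e..0x0f] <- [c4 71]
D1: mem[0x01..0x03] <- [61 c3 76]
D2: mem[0x0f..0x13] <- [8d ff 61 c3 76]
D3: mem[0x18..0x1a] <- [d5 92 e0]
D4: mem[0x07..0x09] <- [d5 92 e0]
query mem[0x1b]=0xd5, mem[0x07]=0xd5, mem[0x0f]=0x8d, mem[0x0e]=0xc4, mem[0x09]=0xe0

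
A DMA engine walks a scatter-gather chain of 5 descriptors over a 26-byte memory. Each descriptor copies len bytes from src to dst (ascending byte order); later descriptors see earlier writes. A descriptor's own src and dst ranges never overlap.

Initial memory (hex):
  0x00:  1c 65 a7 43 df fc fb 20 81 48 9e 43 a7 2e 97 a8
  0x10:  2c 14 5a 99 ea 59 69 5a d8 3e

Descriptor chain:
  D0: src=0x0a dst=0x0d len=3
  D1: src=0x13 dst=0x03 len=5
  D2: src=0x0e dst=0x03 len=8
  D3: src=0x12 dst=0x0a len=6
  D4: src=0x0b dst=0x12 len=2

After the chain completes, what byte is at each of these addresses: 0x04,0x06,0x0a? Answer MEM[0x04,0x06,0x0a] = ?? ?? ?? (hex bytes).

MEM[0x04,0x06,0x0a] = a7 14 5a

#0 dst[0x0d+3] := {0x9e,0x43,0xa7}
#1 dst[0x03+5] := {0x99,0xea,0x59,0x69,0x5a}
#2 dst[0x03+8] := {0x43,0xa7,0x2c,0x14,0x5a,0x99,0xea,0x59}
#3 dst[0x0a+6] := {0x5a,0x99,0xea,0x59,0x69,0x5a}
#4 dst[0x12+2] := {0x99,0xea}
query mem[0x04]=0xa7, mem[0x06]=0x14, mem[0x0a]=0x5a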